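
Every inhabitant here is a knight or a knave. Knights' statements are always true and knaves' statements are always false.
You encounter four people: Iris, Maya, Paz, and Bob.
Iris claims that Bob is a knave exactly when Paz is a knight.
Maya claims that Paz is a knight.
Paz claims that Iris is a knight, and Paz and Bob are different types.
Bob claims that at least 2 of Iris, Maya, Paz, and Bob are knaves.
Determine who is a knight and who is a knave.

Iris (knight): "Bob is a knave exactly when Paz is a knight" — True. ✓
Maya (knight): "Paz is a knight" — True. ✓
Paz is a knight, so "Iris is a knight, and Paz and Bob are different types" must be True — and it is.
Since Bob is a knave, "at least 2 of Iris, Maya, Paz, and Bob are knaves" needs to be false, which holds.

Iris is a knight, Maya is a knight, Paz is a knight, and Bob is a knave.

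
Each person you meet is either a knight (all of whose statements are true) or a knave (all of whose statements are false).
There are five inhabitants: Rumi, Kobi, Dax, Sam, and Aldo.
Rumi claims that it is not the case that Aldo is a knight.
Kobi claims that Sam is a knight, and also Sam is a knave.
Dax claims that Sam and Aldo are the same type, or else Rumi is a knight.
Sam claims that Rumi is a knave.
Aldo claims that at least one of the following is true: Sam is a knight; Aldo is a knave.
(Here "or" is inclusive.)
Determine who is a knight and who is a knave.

Rumi is a knave, Kobi is a knave, Dax is a knight, Sam is a knight, and Aldo is a knight.

Since Rumi is a knave, "it is not the case that Aldo is a knight" needs to be False, which holds.
Kobi is a knave, and the claim "Sam is a knight, and also Sam is a knave" is indeed False.
Dax is a knight, and the claim "Sam and Aldo are the same type, or else Rumi is a knight" is indeed True.
Since Sam is a knight, "Rumi is a knave" needs to be True, which holds.
Since Aldo is a knight, "at least one of the following is true: Sam is a knight; Aldo is a knave" needs to be True, which holds.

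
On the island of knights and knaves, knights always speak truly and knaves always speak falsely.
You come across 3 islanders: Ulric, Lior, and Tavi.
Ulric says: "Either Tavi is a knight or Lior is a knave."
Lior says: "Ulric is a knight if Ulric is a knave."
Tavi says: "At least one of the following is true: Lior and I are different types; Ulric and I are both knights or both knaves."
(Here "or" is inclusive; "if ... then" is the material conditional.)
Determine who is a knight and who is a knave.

Ulric is a knight, Lior is a knight, and Tavi is a knight.

Suppose Ulric is a knave. Then Ulric's statement "either Tavi is a knight or Lior is a knave" would have to be false. Checking the 4 ways to assign the others, none is consistent with every speaker.
(For instance, with Lior=knight, Tavi=knight, Ulric's claim "either Tavi is a knight or Lior is a knave" comes out true where it would need to be false.)
So Ulric must be a knight, making "either Tavi is a knight or Lior is a knave" true. Taking Ulric=knight, Lior=knight, Tavi=knight, each remaining statement checks out:
  Lior (knight): "Ulric is a knight if Ulric is a knave" — true. ✓
  Tavi (knight): "at least one of the following is true: Lior and I are different types; Ulric and I are both knights or both knaves" — true. ✓
This is the unique consistent assignment.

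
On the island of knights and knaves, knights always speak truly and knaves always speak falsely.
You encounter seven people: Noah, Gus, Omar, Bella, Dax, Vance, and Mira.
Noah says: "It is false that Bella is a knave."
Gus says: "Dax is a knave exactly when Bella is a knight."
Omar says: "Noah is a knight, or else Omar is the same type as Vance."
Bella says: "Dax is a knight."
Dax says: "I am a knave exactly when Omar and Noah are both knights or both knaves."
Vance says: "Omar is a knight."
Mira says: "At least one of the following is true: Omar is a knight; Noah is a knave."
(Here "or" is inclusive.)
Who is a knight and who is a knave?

Noah is a knave, Gus is a knave, Omar is a knight, Bella is a knave, Dax is a knave, Vance is a knight, and Mira is a knight.

Noah is a knave, and the claim "it is false that Bella is a knave" is indeed false.
Gus is a knave, and the claim "Dax is a knave exactly when Bella is a knight" is indeed false.
Omar is a knight, so "Noah is a knight, or else Omar is the same type as Vance" must be True — and it is.
Bella (knave): "Dax is a knight" — false. ✓
Dax is a knave; "I am a knave exactly when Omar and Noah are both knights or both knaves" is false, as required.
Vance is a knight, and the claim "Omar is a knight" is indeed True.
Mira is a knight; "at least one of the following is true: Omar is a knight; Noah is a knave" is True, as required.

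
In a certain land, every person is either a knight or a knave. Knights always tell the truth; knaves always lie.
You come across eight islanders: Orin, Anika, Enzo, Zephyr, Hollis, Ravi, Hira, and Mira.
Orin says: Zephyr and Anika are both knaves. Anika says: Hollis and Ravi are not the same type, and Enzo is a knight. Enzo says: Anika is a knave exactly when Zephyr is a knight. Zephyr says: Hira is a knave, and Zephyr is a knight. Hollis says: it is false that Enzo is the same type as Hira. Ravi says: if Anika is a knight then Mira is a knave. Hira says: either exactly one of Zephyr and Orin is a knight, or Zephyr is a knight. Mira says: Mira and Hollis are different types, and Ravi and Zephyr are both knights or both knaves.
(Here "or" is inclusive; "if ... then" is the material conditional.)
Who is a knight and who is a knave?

Orin (knight): "Zephyr and Anika are both knaves" — true. ✓
As a knave, Anika's statement "Hollis and Ravi are not the same type, and Enzo is a knight" should be False; it is.
Enzo is a knave, so "Anika is a knave exactly when Zephyr is a knight" must be False — and it is.
Zephyr is a knave, and the claim "Hira is a knave, and Zephyr is a knight" is indeed False.
Hollis is a knight, so "it is false that Enzo is the same type as Hira" must be true — and it is.
Ravi is a knight, so "if Anika is a knight then Mira is a knave" must be true — and it is.
As a knight, Hira's statement "either exactly one of Zephyr and Orin is a knight, or Zephyr is a knight" should be true; it is.
Mira (knave): "Mira and Hollis are different types, and Ravi and Zephyr are both knights or both knaves" — False. ✓

Orin is a knight, Anika is a knave, Enzo is a knave, Zephyr is a knave, Hollis is a knight, Ravi is a knight, Hira is a knight, and Mira is a knave.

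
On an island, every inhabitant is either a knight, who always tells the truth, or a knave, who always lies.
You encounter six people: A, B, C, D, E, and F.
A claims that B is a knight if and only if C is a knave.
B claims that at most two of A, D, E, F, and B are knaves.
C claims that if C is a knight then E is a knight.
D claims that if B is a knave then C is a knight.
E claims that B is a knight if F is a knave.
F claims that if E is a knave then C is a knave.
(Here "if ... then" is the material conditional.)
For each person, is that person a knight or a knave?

Knights: B, C, D, E, and F. Knaves: A.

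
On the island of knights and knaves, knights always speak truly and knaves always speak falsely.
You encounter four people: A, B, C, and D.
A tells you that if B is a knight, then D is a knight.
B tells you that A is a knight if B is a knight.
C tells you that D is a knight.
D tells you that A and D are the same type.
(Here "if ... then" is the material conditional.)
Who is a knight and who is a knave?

A is a knight, B is a knight, C is a knight, and D is a knight.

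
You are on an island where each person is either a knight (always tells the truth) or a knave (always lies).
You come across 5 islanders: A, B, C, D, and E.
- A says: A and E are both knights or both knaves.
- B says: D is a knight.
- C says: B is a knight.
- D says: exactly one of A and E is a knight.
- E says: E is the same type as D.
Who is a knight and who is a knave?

A is a knave, B is a knight, C is a knight, D is a knight, and E is a knight.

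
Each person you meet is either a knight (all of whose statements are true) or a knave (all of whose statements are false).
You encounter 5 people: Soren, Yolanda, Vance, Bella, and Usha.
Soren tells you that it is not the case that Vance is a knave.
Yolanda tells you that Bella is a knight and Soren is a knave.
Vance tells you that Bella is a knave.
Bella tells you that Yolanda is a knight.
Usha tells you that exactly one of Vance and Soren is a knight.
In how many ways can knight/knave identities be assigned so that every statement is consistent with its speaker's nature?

Consistent assignments:
  Soren=knight, Yolanda=knave, Vance=knight, Bella=knave, Usha=knave
  Soren=knave, Yolanda=knight, Vance=knave, Bella=knight, Usha=knave

2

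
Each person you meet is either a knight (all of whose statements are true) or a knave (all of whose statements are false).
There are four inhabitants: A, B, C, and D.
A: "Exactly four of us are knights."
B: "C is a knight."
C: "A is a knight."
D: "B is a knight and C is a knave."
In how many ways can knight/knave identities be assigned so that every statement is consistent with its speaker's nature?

1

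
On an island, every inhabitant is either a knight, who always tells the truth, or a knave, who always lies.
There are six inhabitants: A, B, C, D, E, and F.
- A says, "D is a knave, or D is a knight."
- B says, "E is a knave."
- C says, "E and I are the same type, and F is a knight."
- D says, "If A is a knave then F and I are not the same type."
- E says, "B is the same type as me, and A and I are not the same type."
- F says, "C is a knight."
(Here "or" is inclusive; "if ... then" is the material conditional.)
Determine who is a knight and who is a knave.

Knights: A, B, and D. Knaves: C, E, and F.

A is a knight, and the claim "D is a knave, or D is a knight" is indeed true.
B is a knight; "E is a knave" is true, as required.
C is a knave, so "E and I are the same type, and F is a knight" must be false — and it is.
Since D is a knight, "if A is a knave then F and I are not the same type" needs to be true, which holds.
E (knave): "B is the same type as me, and A and I are not the same type" — false. ✓
F is a knave; "C is a knight" is false, as required.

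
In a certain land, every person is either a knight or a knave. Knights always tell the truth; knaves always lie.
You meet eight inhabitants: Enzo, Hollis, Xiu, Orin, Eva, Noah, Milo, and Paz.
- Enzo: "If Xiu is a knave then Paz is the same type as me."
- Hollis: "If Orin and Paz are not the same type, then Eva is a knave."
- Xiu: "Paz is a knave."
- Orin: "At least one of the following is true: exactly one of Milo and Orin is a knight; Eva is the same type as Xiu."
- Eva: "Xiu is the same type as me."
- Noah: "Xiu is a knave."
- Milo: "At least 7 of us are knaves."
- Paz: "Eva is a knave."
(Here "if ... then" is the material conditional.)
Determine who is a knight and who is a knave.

Since Enzo is a knight, "if Xiu is a knave then Paz is the same type as me" needs to be true, which holds.
Hollis (knave): "if Orin and Paz are not the same type, then Eva is a knave" — False. ✓
Xiu is a knight; "Paz is a knave" is true, as required.
Orin is a knight, and the claim "at least one of the following is true: exactly one of Milo and Orin is a knight; Eva is the same type as Xiu" is indeed true.
Eva is a knight, and the claim "Xiu is the same type as me" is indeed true.
Noah (knave): "Xiu is a knave" — False. ✓
Since Milo is a knave, "at least 7 of us are knaves" needs to be False, which holds.
Paz is a knave, so "Eva is a knave" must be False — and it is.

Knights: Enzo, Xiu, Orin, and Eva. Knaves: Hollis, Noah, Milo, and Paz.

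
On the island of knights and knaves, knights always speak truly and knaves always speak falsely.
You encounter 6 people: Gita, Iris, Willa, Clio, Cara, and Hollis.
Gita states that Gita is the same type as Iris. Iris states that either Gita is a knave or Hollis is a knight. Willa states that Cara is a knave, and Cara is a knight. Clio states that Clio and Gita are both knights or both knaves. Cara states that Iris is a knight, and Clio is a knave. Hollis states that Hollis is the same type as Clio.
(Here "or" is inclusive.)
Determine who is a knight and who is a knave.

Knights: Gita, Iris, Clio, and Hollis. Knaves: Willa and Cara.

Gita is a knight, so "Gita is the same type as Iris" must be True — and it is.
Since Iris is a knight, "either Gita is a knave or Hollis is a knight" needs to be True, which holds.
Willa is a knave, and the claim "Cara is a knave, and Cara is a knight" is indeed False.
As a knight, Clio's statement "Clio and Gita are both knights or both knaves" should be True; it is.
Since Cara is a knave, "Iris is a knight, and Clio is a knave" needs to be False, which holds.
Hollis (knight): "Hollis is the same type as Clio" — True. ✓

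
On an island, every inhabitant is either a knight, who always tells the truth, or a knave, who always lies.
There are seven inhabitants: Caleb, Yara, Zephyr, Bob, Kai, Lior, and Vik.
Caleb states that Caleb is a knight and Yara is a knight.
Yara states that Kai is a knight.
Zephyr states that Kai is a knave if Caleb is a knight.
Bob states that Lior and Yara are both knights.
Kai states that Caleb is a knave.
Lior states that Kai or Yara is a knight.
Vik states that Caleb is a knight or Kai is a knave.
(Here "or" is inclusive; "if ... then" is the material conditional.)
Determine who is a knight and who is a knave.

Caleb is a knave, Yara is a knight, Zephyr is a knight, Bob is a knight, Kai is a knight, Lior is a knight, and Vik is a knave.

As a knave, Caleb's statement "Caleb is a knight and Yara is a knight" should be False; it is.
Yara (knight): "Kai is a knight" — True. ✓
Zephyr is a knight, and the claim "Kai is a knave if Caleb is a knight" is indeed True.
Bob (knight): "Lior and Yara are both knights" — True. ✓
Kai is a knight, and the claim "Caleb is a knave" is indeed True.
Lior is a knight; "Kai or Yara is a knight" is True, as required.
Vik is a knave, so "Caleb is a knight or Kai is a knave" must be False — and it is.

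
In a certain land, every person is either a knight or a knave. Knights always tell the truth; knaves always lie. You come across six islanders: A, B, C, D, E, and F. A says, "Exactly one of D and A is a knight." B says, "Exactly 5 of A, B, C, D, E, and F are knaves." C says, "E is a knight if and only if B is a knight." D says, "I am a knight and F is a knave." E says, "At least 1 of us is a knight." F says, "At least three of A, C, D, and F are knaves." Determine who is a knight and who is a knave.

A is a knave; "exactly one of D and A is a knight" is False, as required.
B is a knave, so "exactly 5 of A, B, C, D, E, and F are knaves" must be False — and it is.
As a knave, C's statement "E is a knight if and only if B is a knight" should be False; it is.
As a knave, D's statement "I am a knight and F is a knave" should be False; it is.
E (knight): "at least 1 of us is a knight" — true. ✓
Since F is a knight, "at least three of A, C, D, and F are knaves" needs to be true, which holds.

A is a knave, B is a knave, C is a knave, D is a knave, E is a knight, and F is a knight.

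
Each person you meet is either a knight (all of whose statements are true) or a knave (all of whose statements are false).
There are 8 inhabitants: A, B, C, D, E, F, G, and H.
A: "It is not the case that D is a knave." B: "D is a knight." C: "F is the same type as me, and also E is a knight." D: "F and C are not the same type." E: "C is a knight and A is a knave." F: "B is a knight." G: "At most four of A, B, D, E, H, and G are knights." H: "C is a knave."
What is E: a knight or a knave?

Consistent assignments: {A=knave, B=knave, C=knave, D=knave, E=knave, F=knave, G=knight, H=knight}
In every consistent assignment, E is a knave.

E is a knave.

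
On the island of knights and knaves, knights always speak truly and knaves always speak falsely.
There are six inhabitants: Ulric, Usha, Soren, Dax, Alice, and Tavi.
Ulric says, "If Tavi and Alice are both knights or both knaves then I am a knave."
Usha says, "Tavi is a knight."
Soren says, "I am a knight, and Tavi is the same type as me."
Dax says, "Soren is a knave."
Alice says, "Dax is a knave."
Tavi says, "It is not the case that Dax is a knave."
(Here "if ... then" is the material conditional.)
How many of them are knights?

4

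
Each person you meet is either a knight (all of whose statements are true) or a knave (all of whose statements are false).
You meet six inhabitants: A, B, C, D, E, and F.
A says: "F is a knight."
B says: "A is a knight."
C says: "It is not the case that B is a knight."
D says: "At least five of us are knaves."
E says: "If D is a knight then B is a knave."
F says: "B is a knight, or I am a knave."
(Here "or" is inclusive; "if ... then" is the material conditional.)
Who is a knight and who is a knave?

A is a knight, and the claim "F is a knight" is indeed True.
B is a knight; "A is a knight" is True, as required.
As a knave, C's statement "it is not the case that B is a knight" should be false; it is.
D is a knave; "at least five of us are knaves" is false, as required.
As a knight, E's statement "if D is a knight then B is a knave" should be True; it is.
F is a knight, so "B is a knight, or I am a knave" must be True — and it is.

A is a knight, B is a knight, C is a knave, D is a knave, E is a knight, and F is a knight.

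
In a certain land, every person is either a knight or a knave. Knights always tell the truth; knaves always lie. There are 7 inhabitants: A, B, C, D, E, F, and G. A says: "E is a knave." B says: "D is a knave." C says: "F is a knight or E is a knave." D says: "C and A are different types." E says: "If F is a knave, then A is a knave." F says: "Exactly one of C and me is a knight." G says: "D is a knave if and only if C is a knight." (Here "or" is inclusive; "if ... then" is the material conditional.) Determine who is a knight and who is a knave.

A is a knave, B is a knight, C is a knave, D is a knave, E is a knight, F is a knave, and G is a knave.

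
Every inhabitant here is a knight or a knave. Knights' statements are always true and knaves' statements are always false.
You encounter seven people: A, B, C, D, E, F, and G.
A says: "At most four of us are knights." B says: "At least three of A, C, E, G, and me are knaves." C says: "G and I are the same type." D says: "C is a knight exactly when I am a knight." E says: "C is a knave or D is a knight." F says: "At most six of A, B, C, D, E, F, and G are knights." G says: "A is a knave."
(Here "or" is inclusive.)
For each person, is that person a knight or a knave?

As a knave, A's statement "at most four of us are knights" should be false; it is.
As a knave, B's statement "at least three of A, C, E, G, and me are knaves" should be false; it is.
C is a knight; "G and I are the same type" is true, as required.
As a knight, D's statement "C is a knight exactly when I am a knight" should be true; it is.
E is a knight; "C is a knave or D is a knight" is true, as required.
Since F is a knight, "at most six of A, B, C, D, E, F, and G are knights" needs to be true, which holds.
G is a knight, and the claim "A is a knave" is indeed true.

Knights: C, D, E, F, and G. Knaves: A and B.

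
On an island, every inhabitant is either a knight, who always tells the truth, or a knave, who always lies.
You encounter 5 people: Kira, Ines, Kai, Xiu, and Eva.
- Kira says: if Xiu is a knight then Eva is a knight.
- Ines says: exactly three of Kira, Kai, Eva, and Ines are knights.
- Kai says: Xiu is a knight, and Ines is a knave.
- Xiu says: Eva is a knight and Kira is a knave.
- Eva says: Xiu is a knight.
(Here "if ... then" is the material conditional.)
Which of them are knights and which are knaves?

Kira is a knight, and the claim "if Xiu is a knight then Eva is a knight" is indeed true.
Ines (knave): "exactly three of Kira, Kai, Eva, and Ines are knights" — False. ✓
Kai is a knave, and the claim "Xiu is a knight, and Ines is a knave" is indeed False.
Xiu is a knave, so "Eva is a knight and Kira is a knave" must be False — and it is.
As a knave, Eva's statement "Xiu is a knight" should be False; it is.

Knights: Kira. Knaves: Ines, Kai, Xiu, and Eva.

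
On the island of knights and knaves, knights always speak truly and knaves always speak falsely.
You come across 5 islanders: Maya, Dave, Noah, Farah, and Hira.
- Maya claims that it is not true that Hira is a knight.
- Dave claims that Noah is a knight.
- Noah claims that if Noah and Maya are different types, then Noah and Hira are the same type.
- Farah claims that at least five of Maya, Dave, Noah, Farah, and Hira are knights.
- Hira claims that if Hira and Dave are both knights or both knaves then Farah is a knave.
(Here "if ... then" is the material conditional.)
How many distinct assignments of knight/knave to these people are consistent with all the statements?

Consistent assignments:
  Maya=knave, Dave=knight, Noah=knight, Farah=knave, Hira=knight

1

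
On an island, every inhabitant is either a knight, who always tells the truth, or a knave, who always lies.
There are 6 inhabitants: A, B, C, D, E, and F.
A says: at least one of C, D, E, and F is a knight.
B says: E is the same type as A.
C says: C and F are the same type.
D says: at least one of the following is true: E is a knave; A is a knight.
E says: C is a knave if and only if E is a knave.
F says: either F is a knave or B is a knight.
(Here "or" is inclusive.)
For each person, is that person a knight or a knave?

A is a knight, B is a knight, C is a knight, D is a knight, E is a knight, and F is a knight.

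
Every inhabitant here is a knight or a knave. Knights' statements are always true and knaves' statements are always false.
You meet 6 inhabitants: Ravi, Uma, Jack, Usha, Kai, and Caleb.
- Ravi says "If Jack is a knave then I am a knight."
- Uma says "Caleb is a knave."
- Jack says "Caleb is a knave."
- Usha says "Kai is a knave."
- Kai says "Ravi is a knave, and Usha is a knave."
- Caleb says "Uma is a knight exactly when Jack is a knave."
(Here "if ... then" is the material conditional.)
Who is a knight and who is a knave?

Since Ravi is a knight, "if Jack is a knave then I am a knight" needs to be True, which holds.
Uma is a knight; "Caleb is a knave" is True, as required.
As a knight, Jack's statement "Caleb is a knave" should be True; it is.
Usha is a knight, so "Kai is a knave" must be True — and it is.
Kai is a knave; "Ravi is a knave, and Usha is a knave" is False, as required.
Caleb is a knave, so "Uma is a knight exactly when Jack is a knave" must be False — and it is.

Ravi is a knight, Uma is a knight, Jack is a knight, Usha is a knight, Kai is a knave, and Caleb is a knave.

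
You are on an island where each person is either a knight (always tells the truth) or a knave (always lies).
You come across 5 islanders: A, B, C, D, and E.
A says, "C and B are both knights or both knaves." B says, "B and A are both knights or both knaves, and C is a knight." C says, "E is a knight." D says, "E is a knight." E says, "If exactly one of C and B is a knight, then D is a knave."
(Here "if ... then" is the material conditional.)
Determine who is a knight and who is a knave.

A is a knight, B is a knight, C is a knight, D is a knight, and E is a knight.

Suppose A is a knave. Then A's statement "C and B are both knights or both knaves" would have to be false. Checking the 16 ways to assign the others, none is consistent with every speaker.
(For instance, with B=knight, C=knight, D=knight, E=knight, A's claim "C and B are both knights or both knaves" comes out true where it would need to be false.)
So A must be a knight, making "C and B are both knights or both knaves" true. Taking A=knight, B=knight, C=knight, D=knight, E=knight, each remaining statement checks out:
  B (knight): "B and A are both knights or both knaves, and C is a knight" — true. ✓
  C (knight): "E is a knight" — true. ✓
  D (knight): "E is a knight" — true. ✓
  E (knight): "if exactly one of C and B is a knight, then D is a knave" — true. ✓
This is the unique consistent assignment.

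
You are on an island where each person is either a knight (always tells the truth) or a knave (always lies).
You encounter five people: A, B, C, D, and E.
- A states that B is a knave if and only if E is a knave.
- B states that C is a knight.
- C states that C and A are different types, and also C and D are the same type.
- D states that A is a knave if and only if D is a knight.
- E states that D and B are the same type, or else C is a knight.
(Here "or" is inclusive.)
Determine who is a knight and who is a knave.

A is a knave, B is a knave, C is a knave, D is a knave, and E is a knight.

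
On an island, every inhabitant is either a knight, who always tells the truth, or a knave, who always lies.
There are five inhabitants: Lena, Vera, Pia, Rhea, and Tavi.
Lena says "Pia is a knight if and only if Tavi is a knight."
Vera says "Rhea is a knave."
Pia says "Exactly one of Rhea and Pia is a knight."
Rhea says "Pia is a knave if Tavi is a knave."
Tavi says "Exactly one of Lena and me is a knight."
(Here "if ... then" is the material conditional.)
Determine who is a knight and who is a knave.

Knights: Vera and Pia. Knaves: Lena, Rhea, and Tavi.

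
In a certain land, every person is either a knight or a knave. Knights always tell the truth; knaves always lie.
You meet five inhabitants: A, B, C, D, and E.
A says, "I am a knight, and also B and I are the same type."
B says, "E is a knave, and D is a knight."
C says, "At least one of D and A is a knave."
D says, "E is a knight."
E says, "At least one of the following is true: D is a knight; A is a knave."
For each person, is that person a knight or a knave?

Suppose A is a knight. Then A's statement "I am a knight, and also B and I are the same type" would have to be true. Checking the 16 ways to assign the others, none is consistent with every speaker.
(For instance, with B=knave, C=knight, D=knight, E=knight, A's claim "I am a knight, and also B and I are the same type" comes out false where it would need to be true.)
So A must be a knave, making "I am a knight, and also B and I are the same type" false. Taking A=knave, B=knave, C=knight, D=knight, E=knight, each remaining statement checks out:
  B (knave): "E is a knave, and D is a knight" — false. ✓
  C (knight): "at least one of D and A is a knave" — true. ✓
  D (knight): "E is a knight" — true. ✓
  E (knight): "at least one of the following is true: D is a knight; A is a knave" — true. ✓
This is the unique consistent assignment.

Knights: C, D, and E. Knaves: A and B.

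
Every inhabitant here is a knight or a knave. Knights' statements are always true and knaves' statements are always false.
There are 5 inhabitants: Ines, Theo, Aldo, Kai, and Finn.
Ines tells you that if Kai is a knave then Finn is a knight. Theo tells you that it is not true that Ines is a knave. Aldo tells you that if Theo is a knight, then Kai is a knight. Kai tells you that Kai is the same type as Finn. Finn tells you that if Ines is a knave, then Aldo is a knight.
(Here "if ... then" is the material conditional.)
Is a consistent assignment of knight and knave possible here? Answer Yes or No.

Yes

One consistent assignment: Ines=knight, Theo=knight, Aldo=knight, Kai=knight, Finn=knight.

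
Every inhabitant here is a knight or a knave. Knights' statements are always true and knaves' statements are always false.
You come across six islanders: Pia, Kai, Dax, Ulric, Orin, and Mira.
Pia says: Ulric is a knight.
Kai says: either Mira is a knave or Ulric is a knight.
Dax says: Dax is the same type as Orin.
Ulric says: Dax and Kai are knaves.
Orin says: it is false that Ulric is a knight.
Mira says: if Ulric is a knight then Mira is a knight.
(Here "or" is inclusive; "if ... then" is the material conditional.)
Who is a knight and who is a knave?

Pia is a knave, and the claim "Ulric is a knight" is indeed false.
Kai is a knave, and the claim "either Mira is a knave or Ulric is a knight" is indeed false.
Dax is a knight; "Dax is the same type as Orin" is true, as required.
Ulric is a knave; "Dax and Kai are knaves" is false, as required.
Orin is a knight, so "it is false that Ulric is a knight" must be true — and it is.
Mira is a knight, so "if Ulric is a knight then Mira is a knight" must be true — and it is.

Pia is a knave, Kai is a knave, Dax is a knight, Ulric is a knave, Orin is a knight, and Mira is a knight.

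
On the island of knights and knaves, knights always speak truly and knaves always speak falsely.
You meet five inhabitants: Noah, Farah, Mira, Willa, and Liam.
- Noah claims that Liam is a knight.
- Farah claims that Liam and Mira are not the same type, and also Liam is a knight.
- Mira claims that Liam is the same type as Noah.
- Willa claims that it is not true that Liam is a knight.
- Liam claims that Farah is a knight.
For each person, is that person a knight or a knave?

Since Noah is a knave, "Liam is a knight" needs to be False, which holds.
Farah is a knave; "Liam and Mira are not the same type, and also Liam is a knight" is False, as required.
As a knight, Mira's statement "Liam is the same type as Noah" should be True; it is.
Since Willa is a knight, "it is not true that Liam is a knight" needs to be True, which holds.
Since Liam is a knave, "Farah is a knight" needs to be False, which holds.

Knights: Mira and Willa. Knaves: Noah, Farah, and Liam.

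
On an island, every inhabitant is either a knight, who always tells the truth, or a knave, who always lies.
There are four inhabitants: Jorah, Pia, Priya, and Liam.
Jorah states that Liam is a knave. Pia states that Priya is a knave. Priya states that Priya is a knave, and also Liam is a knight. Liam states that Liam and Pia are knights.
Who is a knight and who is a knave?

Jorah (knight): "Liam is a knave" — True. ✓
Pia is a knight, so "Priya is a knave" must be True — and it is.
Since Priya is a knave, "Priya is a knave, and also Liam is a knight" needs to be False, which holds.
Since Liam is a knave, "Liam and Pia are knights" needs to be False, which holds.

Knights: Jorah and Pia. Knaves: Priya and Liam.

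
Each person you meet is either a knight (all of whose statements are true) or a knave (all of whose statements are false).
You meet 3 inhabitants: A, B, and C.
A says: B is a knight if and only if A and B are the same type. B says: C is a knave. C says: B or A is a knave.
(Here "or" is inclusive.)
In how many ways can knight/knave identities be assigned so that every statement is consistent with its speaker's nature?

3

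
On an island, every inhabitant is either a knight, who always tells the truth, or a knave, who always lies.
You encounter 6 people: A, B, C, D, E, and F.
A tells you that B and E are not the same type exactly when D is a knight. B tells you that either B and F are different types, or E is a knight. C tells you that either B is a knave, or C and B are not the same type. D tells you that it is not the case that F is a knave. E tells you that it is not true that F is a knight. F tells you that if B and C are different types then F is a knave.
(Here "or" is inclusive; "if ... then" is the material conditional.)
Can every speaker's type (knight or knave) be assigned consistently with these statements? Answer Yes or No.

No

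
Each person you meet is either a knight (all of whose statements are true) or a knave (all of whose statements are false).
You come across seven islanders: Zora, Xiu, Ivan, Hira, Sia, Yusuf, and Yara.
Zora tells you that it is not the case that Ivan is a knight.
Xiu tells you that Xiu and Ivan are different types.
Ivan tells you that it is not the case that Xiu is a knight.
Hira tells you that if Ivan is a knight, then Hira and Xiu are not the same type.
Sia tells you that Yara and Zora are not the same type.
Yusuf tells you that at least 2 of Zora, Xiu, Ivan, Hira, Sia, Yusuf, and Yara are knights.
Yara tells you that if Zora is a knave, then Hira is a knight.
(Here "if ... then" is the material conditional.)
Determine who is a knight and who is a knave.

As a knight, Zora's statement "it is not the case that Ivan is a knight" should be true; it is.
Since Xiu is a knight, "Xiu and Ivan are different types" needs to be true, which holds.
As a knave, Ivan's statement "it is not the case that Xiu is a knight" should be False; it is.
Hira (knight): "if Ivan is a knight, then Hira and Xiu are not the same type" — true. ✓
Since Sia is a knave, "Yara and Zora are not the same type" needs to be False, which holds.
Yusuf is a knight, so "at least 2 of Zora, Xiu, Ivan, Hira, Sia, Yusuf, and Yara are knights" must be true — and it is.
Yara is a knight, and the claim "if Zora is a knave, then Hira is a knight" is indeed true.

Zora is a knight, Xiu is a knight, Ivan is a knave, Hira is a knight, Sia is a knave, Yusuf is a knight, and Yara is a knight.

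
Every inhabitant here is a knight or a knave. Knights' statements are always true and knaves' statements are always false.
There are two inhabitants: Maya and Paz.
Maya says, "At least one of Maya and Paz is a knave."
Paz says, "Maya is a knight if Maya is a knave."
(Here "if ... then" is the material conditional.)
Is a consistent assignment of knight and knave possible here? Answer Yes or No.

No

Checking all 4 assignments, each has at least one speaker whose statement's truth value contradicts their type.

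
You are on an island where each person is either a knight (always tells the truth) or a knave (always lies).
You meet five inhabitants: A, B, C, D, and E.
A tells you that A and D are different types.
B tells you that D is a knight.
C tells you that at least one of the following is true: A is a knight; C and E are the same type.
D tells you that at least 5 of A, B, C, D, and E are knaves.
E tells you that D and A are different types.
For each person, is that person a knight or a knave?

A (knight): "A and D are different types" — True. ✓
B is a knave; "D is a knight" is false, as required.
C is a knight, so "at least one of the following is true: A is a knight; C and E are the same type" must be True — and it is.
D is a knave; "at least 5 of A, B, C, D, and E are knaves" is false, as required.
E (knight): "D and A are different types" — True. ✓

A is a knight, B is a knave, C is a knight, D is a knave, and E is a knight.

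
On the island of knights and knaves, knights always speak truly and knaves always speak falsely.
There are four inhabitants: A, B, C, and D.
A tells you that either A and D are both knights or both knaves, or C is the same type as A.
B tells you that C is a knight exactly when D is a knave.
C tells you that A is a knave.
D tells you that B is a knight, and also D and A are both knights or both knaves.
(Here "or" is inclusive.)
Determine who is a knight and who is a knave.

A is a knight, so "either A and D are both knights or both knaves, or C is the same type as A" must be True — and it is.
B is a knight, and the claim "C is a knight exactly when D is a knave" is indeed True.
C is a knave, so "A is a knave" must be False — and it is.
Since D is a knight, "B is a knight, and also D and A are both knights or both knaves" needs to be True, which holds.

A is a knight, B is a knight, C is a knave, and D is a knight.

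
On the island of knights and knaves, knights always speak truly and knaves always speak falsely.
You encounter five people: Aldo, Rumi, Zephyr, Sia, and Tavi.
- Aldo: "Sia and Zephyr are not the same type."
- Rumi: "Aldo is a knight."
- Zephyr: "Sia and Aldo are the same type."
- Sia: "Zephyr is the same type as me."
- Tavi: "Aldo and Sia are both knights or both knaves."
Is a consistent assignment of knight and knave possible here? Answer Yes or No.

No

Checking all 32 assignments, each has at least one speaker whose statement's truth value contradicts their type.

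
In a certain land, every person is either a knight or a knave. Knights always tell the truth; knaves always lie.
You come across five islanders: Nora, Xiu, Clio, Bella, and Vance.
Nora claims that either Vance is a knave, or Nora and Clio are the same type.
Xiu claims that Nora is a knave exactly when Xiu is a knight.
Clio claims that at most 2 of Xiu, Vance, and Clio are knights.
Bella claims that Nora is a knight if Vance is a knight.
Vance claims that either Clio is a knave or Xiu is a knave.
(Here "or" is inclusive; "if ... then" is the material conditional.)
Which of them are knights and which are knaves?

Knights: Clio and Vance. Knaves: Nora, Xiu, and Bella.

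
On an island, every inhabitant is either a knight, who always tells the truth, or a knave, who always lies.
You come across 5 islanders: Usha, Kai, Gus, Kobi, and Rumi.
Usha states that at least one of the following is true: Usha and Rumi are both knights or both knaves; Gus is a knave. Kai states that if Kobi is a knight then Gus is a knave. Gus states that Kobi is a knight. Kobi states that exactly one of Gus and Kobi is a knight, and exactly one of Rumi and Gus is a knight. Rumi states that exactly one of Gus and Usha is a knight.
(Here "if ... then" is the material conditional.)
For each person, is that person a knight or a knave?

Since Usha is a knight, "at least one of the following is true: Usha and Rumi are both knights or both knaves; Gus is a knave" needs to be True, which holds.
Kai is a knight, and the claim "if Kobi is a knight then Gus is a knave" is indeed True.
Gus is a knave, and the claim "Kobi is a knight" is indeed False.
Kobi is a knave, and the claim "exactly one of Gus and Kobi is a knight, and exactly one of Rumi and Gus is a knight" is indeed False.
Rumi is a knight, and the claim "exactly one of Gus and Usha is a knight" is indeed True.

Usha is a knight, Kai is a knight, Gus is a knave, Kobi is a knave, and Rumi is a knight.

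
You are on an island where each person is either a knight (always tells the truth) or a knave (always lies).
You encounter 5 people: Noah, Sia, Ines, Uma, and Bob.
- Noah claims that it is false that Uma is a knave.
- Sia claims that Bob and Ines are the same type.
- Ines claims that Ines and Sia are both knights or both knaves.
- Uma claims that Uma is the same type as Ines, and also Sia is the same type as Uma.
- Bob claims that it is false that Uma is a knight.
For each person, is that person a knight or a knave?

Noah is a knave, so "it is false that Uma is a knave" must be False — and it is.
Sia (knight): "Bob and Ines are the same type" — true. ✓
Ines (knight): "Ines and Sia are both knights or both knaves" — true. ✓
Uma is a knave; "Uma is the same type as Ines, and also Sia is the same type as Uma" is False, as required.
Bob is a knight; "it is false that Uma is a knight" is true, as required.

Noah is a knave, Sia is a knight, Ines is a knight, Uma is a knave, and Bob is a knight.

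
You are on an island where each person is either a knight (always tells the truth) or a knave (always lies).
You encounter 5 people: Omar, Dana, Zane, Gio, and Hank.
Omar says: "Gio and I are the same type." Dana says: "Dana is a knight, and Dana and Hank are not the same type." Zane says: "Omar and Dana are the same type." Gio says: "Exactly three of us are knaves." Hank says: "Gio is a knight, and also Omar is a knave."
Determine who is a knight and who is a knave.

Suppose Omar is a knave. Then Omar's statement "Gio and I are the same type" would have to be false. Checking the 16 ways to assign the others, none is consistent with every speaker.
(For instance, with Dana=knave, Zane=knave, Gio=knight, Hank=knave, Zane's claim "Omar and Dana are the same type" comes out true where it would need to be false.)
So Omar must be a knight, making "Gio and I are the same type" true. Taking Omar=knight, Dana=knave, Zane=knave, Gio=knight, Hank=knave, each remaining statement checks out:
  Dana (knave): "Dana is a knight, and Dana and Hank are not the same type" — false. ✓
  Zane (knave): "Omar and Dana are the same type" — false. ✓
  Gio (knight): "exactly three of us are knaves" — true. ✓
  Hank (knave): "Gio is a knight, and also Omar is a knave" — false. ✓
This is the unique consistent assignment.

Omar is a knight, Dana is a knave, Zane is a knave, Gio is a knight, and Hank is a knave.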